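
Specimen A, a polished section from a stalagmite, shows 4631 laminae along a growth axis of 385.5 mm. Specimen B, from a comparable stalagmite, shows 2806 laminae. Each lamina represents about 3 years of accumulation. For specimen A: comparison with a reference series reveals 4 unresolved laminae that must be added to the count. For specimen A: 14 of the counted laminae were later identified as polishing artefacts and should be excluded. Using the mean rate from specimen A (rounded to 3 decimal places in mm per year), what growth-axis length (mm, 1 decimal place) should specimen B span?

Specimen A: after corrections the count is 4631 − 14 + 4 = 4621 laminae.
Specimen A: multiplying by 3 years per lamina: 4621 × 3 = 13863 years.
A: Extension rate ≈ 385.5 / 13863 = 0.028 mm per year.
Specimen B: multiplying by 3 years per lamina: 2806 × 3 = 8418 years. Length of B = 0.028 × 8418 = 235.7 mm.

235.7 mm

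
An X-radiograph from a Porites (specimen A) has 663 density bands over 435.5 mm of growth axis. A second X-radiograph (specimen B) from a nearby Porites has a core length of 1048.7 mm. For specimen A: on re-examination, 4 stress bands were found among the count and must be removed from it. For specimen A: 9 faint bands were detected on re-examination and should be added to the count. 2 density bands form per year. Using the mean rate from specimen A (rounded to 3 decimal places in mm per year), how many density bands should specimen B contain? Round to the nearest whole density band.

Specimen A: true density band count = 663 − 4 + 9 = 668.
Specimen A: 668 density bands at 2 per year is 668 / 2 = 334 years.
A: Extension rate ≈ 435.5 / 334 = 1.304 mm per year.
B spans 1048.7 / 1.304 = 804.22 years; at 2 density bands per year that is 804.22 × 2 ≈ 1608 density bands.

1608 density bands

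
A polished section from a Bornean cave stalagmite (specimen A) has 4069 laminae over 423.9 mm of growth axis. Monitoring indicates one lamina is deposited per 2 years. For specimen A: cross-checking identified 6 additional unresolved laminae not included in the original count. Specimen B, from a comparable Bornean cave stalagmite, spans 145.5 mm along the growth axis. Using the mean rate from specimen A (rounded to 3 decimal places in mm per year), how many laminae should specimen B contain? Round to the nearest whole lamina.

Specimen A: adjusted count: 4069 + 6 = 4075 laminae.
Specimen A: 4075 laminae at 2 years each span 4075 × 2 = 8150 years.
A: Extension rate ≈ 423.9 / 8150 = 0.052 mm/yr.
For B, 145.5 / 0.052 = 2798.08 years; at 2 years per lamina that is 2798.08 / 2 ≈ 1399 laminae.

1399 laminae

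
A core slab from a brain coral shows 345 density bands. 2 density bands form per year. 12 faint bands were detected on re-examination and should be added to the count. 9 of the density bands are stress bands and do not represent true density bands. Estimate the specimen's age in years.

After corrections the count is 345 − 9 + 12 = 348 density bands.
348 density bands at 2 per year is 348 / 2 = 174 years.

174 years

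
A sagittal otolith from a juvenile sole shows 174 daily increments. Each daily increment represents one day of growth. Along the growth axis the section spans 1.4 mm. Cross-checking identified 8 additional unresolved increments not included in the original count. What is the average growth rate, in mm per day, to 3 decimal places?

Adjusted count: 174 + 8 = 182 daily increments.
1.4 mm over 182 days gives 1.4 / 182 ≈ 0.008 mm per day.

0.008 mm per day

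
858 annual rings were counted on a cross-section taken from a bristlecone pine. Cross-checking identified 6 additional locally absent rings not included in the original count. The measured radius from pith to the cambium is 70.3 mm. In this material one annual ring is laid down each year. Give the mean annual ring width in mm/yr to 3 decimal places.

True annual ring count = 858 + 6 = 864.
Extension rate ≈ 70.3 / 864 = 0.081 mm/yr.

0.081 mm/yr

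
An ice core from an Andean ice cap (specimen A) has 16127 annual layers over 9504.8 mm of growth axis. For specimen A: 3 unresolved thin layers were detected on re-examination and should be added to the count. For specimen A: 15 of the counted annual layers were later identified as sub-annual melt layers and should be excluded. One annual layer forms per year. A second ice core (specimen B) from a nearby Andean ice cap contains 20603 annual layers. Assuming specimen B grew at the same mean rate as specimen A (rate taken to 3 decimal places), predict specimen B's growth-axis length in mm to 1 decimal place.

12155.8 mm

Specimen A: adjusted count: 16127 − 15 + 3 = 16115 annual layers.
A: Extension rate ≈ 9504.8 / 16115 = 0.590 mm per year.
For B, 0.590 mm/year × 20603 years = 12155.8 mm.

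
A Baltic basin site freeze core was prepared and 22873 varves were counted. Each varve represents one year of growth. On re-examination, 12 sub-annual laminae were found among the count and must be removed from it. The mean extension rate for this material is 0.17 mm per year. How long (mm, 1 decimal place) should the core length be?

True varve count = 22873 − 12 = 22861.
22861 years at 0.17 mm/year gives 0.17 × 22861 = 3886.4 mm.

3886.4 mm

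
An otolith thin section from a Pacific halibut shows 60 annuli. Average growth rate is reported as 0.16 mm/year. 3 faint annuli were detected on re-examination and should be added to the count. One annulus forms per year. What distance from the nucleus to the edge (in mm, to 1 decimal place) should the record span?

Adjusted count: 60 + 3 = 63 annuli.
Predicted length = 0.16 mm/year × 63 years = 10.1 mm.

10.1 mm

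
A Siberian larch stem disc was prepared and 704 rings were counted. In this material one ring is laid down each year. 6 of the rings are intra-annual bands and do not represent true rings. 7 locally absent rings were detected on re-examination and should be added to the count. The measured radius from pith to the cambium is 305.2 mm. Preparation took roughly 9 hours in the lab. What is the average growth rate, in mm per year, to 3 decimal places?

0.433 mm per year

Adjusted count: 704 − 6 + 7 = 705 rings.
Extension rate ≈ 305.2 / 705 = 0.433 mm per year.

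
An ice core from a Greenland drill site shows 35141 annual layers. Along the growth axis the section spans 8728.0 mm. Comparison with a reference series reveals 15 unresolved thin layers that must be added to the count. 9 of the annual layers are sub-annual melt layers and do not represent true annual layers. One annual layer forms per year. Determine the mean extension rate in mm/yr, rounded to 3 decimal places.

Correcting the raw count gives 35141 − 9 + 15 = 35147 true annual layers.
Mean rate = 8728.0 mm / 35147 years ≈ 0.248 mm/yr.

0.248 mm/yr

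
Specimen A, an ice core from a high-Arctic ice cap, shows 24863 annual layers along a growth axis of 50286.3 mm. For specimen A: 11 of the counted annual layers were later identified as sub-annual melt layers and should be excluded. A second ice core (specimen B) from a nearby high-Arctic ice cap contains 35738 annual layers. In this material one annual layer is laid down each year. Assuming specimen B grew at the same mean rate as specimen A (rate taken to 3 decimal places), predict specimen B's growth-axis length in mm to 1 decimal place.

Specimen A: correcting the raw count gives 24863 − 11 = 24852 true annual layers.
A: Extension rate ≈ 50286.3 / 24852 = 2.023 mm/yr.
For B, 2.023 mm/year × 35738 years = 72298.0 mm.

72298.0 mm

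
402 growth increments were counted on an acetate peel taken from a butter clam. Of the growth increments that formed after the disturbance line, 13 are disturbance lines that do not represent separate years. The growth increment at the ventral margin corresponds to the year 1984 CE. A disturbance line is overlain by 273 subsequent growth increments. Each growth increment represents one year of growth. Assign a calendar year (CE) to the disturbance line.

There are 273 growth increments younger than the disturbance line.
273 − 13 false = 260 true growth increments after the disturbance line.
Counting back 260 years from 1984 CE places the disturbance line in 1984 − 260 = 1724 CE.

1724 CE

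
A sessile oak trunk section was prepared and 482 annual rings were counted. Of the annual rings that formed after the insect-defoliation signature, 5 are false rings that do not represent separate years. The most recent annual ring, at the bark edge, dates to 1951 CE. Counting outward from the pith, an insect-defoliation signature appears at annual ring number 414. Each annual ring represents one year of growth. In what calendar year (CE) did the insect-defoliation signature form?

1888 CE

Between annual ring 414 and the bark edge there are 482 − 414 = 68 annual rings.
Excluding 5 false annual rings: 68 − 5 = 63.
The annual ring at the bark edge is 1951 CE, so the insect-defoliation signature dates to 1951 − 63 = 1888 CE.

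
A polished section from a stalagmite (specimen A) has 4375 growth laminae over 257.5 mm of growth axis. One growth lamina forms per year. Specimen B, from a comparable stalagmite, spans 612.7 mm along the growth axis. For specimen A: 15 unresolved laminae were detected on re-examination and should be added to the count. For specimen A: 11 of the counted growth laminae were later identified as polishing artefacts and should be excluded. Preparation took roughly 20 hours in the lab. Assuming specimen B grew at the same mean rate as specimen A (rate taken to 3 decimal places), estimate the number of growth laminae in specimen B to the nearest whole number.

10385 growth laminae

Specimen A: after corrections the count is 4375 − 11 + 15 = 4379 growth laminae.
A: Extension rate ≈ 257.5 / 4379 = 0.059 mm/yr.
For B, 612.7 / 0.059 = 10384.75 years ≈ 10385 growth laminae.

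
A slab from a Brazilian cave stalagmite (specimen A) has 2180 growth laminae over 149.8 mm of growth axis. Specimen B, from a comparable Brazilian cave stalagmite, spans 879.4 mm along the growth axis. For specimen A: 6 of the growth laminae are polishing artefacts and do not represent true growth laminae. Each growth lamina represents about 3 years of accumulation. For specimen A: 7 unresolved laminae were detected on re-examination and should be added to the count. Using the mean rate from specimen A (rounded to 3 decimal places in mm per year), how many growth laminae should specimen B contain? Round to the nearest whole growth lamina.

12745 growth laminae

Specimen A: after corrections the count is 2180 − 6 + 7 = 2181 growth laminae.
Specimen A: at 3 years per growth lamina, 2181 × 3 = 6543 years.
A: 149.8 mm over 6543 years gives 149.8 / 6543 ≈ 0.023 mm/year.
B spans 879.4 / 0.023 = 38234.78 years; at 3 years per growth lamina that is 38234.78 / 3 ≈ 12745 growth laminae.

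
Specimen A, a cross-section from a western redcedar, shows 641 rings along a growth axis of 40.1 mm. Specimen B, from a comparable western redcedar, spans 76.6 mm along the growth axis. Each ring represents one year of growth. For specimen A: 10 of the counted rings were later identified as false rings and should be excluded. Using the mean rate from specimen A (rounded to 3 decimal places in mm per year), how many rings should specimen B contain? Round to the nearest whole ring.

1197 rings

Specimen A: adjusted count: 641 − 10 = 631 rings.
A: 40.1 mm over 631 years gives 40.1 / 631 ≈ 0.064 mm/year.
For B, 76.6 / 0.064 = 1196.87 years ≈ 1197 rings.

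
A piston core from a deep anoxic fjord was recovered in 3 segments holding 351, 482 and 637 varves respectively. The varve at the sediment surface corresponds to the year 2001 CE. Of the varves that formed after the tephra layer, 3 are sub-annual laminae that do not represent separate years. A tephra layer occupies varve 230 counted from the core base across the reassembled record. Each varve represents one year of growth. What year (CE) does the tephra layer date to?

Total varves = 351 + 482 + 637 = 1470.
1470 − 230 = 1240 varves lie beyond the tephra layer toward the sediment surface.
Excluding 3 false varves: 1240 − 3 = 1237.
The varve at the sediment surface is 2001 CE, so the tephra layer dates to 2001 − 1237 = 764 CE.

764 CE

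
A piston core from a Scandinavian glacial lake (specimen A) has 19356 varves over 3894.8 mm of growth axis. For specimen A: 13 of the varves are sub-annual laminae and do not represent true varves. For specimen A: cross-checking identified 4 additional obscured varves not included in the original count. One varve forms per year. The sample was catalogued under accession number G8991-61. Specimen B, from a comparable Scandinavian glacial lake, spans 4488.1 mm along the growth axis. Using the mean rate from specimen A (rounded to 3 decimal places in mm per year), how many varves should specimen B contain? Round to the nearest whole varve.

Specimen A: correcting the raw count gives 19356 − 13 + 4 = 19347 true varves.
A: Extension rate ≈ 3894.8 / 19347 = 0.201 mm/yr.
B spans 4488.1 / 0.201 = 22328.86 years ≈ 22329 varves.

22329 varves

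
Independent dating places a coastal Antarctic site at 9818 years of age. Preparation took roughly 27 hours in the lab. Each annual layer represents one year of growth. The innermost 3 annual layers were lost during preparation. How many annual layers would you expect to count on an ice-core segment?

Expected annual layers over 9818 years: 9818.
Subtracting the 3 annual layers not captured gives 9818 − 3 = 9815 annual layers in the record.

9815 annual layers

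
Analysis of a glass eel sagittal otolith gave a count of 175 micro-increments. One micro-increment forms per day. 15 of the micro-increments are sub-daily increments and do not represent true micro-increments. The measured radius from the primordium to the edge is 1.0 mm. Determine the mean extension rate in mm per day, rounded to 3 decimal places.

0.006 mm per day

True micro-increment count = 175 − 15 = 160.
Mean rate = 1.0 mm / 160 days ≈ 0.006 mm per day.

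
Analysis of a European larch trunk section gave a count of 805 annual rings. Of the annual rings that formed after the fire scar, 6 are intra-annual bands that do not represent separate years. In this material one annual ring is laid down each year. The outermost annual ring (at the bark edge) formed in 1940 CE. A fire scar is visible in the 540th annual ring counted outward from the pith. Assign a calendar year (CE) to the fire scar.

1681 CE

Between annual ring 540 and the bark edge there are 805 − 540 = 265 annual rings.
265 − 6 false = 259 true annual rings after the fire scar.
Counting back 259 years from 1940 CE places the fire scar in 1940 − 259 = 1681 CE.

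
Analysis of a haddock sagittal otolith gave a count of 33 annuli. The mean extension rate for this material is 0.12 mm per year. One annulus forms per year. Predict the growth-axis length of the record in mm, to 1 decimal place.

The record spans 33 years at 0.12 mm per year.
Length ≈ 0.12 × 33 = 4.0 mm.

4.0 mm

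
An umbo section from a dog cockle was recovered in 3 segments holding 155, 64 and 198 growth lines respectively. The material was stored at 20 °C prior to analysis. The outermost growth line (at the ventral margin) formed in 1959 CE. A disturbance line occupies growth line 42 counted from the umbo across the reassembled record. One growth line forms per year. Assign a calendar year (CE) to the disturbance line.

1584 CE

Total growth lines = 155 + 64 + 198 = 417.
417 − 42 = 375 growth lines lie beyond the disturbance line toward the ventral margin.
Counting back 375 years from 1959 CE places the disturbance line in 1959 − 375 = 1584 CE.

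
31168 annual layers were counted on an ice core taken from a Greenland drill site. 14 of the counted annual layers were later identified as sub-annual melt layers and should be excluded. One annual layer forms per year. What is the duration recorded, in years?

31154 yr

Adjusted count: 31168 − 14 = 31154 annual layers.
At one annual layer per year, that is 31154 years.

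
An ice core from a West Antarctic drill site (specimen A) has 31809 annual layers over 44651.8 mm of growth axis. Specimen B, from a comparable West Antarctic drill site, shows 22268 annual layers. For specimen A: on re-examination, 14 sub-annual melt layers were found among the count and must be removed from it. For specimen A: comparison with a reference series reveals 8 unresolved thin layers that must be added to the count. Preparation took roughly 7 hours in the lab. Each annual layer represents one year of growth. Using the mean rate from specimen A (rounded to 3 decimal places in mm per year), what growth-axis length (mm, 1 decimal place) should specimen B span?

31264.3 mm

Specimen A: correcting the raw count gives 31809 − 14 + 8 = 31803 true annual layers.
A: Mean rate = 44651.8 mm / 31803 years ≈ 1.404 mm/yr.
For B, 1.404 mm/year × 22268 years = 31264.3 mm.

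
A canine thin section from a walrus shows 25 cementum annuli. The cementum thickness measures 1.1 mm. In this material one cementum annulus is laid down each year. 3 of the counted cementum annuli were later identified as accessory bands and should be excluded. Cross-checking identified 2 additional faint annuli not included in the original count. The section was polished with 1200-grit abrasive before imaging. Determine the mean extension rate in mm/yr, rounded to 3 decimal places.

0.046 mm/yr

Adjusted count: 25 − 3 + 2 = 24 cementum annuli.
1.1 mm over 24 years gives 1.1 / 24 ≈ 0.046 mm/yr.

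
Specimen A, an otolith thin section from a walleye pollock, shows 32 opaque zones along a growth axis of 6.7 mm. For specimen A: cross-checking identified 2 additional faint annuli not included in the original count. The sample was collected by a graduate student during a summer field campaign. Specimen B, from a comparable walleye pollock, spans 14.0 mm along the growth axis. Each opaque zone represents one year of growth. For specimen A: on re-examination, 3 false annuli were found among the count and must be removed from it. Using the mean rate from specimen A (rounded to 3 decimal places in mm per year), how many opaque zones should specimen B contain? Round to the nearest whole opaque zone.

65 opaque zones

Specimen A: true opaque zone count = 32 − 3 + 2 = 31.
A: Extension rate ≈ 6.7 / 31 = 0.216 mm/yr.
Specimen B: 14.0 mm / 0.216 mm per year = 64.81 years ≈ 65 opaque zones.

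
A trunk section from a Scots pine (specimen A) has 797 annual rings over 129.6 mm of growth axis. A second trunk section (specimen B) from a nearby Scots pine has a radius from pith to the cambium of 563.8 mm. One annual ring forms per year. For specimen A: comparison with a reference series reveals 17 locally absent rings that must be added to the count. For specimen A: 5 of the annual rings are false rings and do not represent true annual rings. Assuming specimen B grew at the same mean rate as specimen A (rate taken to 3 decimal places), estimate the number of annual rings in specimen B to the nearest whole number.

3524 annual rings

Specimen A: after corrections the count is 797 − 5 + 17 = 809 annual rings.
A: 129.6 mm over 809 years gives 129.6 / 809 ≈ 0.160 mm/yr.
Specimen B: 563.8 mm / 0.160 mm per year = 3523.75 years ≈ 3524 annual rings.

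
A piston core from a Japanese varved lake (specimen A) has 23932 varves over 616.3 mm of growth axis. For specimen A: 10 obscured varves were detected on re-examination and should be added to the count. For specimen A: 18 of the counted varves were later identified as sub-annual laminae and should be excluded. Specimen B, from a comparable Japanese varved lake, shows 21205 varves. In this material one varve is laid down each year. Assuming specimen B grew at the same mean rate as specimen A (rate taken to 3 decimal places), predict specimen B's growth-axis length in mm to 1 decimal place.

Specimen A: true varve count = 23932 − 18 + 10 = 23924.
A: 616.3 mm over 23924 years gives 616.3 / 23924 ≈ 0.026 mm/year.
B's length ≈ 0.026 × 21205 = 551.3 mm.

551.3 mm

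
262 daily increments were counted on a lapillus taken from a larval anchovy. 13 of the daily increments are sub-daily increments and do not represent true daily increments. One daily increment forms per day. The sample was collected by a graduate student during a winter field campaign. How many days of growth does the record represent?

True daily increment count = 262 − 13 = 249.
With a one-to-one daily increment periodicity this is 249 days.

249 days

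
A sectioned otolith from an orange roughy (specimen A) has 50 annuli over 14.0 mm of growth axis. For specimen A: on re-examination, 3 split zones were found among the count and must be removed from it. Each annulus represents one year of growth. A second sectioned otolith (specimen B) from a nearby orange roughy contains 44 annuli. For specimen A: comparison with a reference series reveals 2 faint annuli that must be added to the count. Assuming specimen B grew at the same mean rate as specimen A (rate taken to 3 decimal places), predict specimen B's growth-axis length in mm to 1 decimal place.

12.6 mm

Specimen A: correcting the raw count gives 50 − 3 + 2 = 49 true annuli.
A: Extension rate ≈ 14.0 / 49 = 0.286 mm/yr.
Length of B = 0.286 × 44 = 12.6 mm.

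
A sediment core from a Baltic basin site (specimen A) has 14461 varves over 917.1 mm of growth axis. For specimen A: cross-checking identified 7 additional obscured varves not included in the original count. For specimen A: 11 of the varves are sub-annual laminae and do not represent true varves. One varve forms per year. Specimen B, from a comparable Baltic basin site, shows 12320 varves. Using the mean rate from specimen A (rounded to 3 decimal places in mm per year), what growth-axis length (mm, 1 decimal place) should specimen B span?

Specimen A: correcting the raw count gives 14461 − 11 + 7 = 14457 true varves.
A: Mean rate = 917.1 mm / 14457 years ≈ 0.063 mm per year.
B's length ≈ 0.063 × 12320 = 776.2 mm.

776.2 mm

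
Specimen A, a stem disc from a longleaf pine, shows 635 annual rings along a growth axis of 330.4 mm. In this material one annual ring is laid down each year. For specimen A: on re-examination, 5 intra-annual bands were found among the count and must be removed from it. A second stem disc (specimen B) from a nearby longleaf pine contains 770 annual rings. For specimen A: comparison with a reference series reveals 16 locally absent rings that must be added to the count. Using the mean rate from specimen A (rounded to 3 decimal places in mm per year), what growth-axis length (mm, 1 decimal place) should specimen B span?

393.5 mm

Specimen A: true annual ring count = 635 − 5 + 16 = 646.
A: Extension rate ≈ 330.4 / 646 = 0.511 mm/year.
For B, 0.511 mm/year × 770 years = 393.5 mm.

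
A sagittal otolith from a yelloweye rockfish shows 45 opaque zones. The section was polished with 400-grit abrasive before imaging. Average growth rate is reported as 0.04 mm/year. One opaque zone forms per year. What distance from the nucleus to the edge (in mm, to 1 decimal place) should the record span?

45 years of growth are recorded.
Predicted length = 0.04 mm/year × 45 years = 1.8 mm.

1.8 mm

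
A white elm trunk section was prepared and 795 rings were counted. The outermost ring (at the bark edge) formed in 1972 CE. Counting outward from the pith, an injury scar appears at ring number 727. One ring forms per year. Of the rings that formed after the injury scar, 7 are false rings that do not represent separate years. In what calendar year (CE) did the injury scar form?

1911 CE

Between ring 727 and the bark edge there are 795 − 727 = 68 rings.
Removing the 7 false rings leaves 68 − 7 = 61 true rings beyond the injury scar.
The ring at the bark edge is 1972 CE, so the injury scar dates to 1972 − 61 = 1911 CE.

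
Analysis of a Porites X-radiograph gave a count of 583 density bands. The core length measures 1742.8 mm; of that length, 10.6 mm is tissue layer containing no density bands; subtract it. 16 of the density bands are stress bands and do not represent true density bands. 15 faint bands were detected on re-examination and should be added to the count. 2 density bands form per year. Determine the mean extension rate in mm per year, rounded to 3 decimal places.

5.953 mm per year

True density band count = 583 − 16 + 15 = 582.
Dividing by 2 density bands per year: 582 / 2 = 291 years.
Removing the 10.6 mm offcut leaves 1742.8 − 10.6 = 1732.2 mm.
1732.2 mm over 291 years gives 1732.2 / 291 ≈ 5.953 mm per year.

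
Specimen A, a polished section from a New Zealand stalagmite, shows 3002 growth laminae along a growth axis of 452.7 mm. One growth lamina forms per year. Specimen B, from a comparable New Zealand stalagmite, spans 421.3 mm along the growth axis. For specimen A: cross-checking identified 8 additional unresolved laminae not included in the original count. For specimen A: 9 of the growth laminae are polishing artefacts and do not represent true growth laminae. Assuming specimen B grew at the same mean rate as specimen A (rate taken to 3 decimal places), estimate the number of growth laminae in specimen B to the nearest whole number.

Specimen A: after corrections the count is 3002 − 9 + 8 = 3001 growth laminae.
A: Extension rate ≈ 452.7 / 3001 = 0.151 mm/yr.
Specimen B: 421.3 mm / 0.151 mm per year = 2790.07 years ≈ 2790 growth laminae.

2790 growth laminae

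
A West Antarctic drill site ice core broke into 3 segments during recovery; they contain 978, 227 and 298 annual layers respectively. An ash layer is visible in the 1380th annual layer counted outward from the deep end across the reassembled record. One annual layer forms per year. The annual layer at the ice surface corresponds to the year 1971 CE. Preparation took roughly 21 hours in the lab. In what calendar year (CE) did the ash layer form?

1848 CE

Total annual layers = 978 + 227 + 298 = 1503.
1503 − 1380 = 123 annual layers lie beyond the ash layer toward the ice surface.
Counting back 123 years from 1971 CE places the ash layer in 1971 − 123 = 1848 CE.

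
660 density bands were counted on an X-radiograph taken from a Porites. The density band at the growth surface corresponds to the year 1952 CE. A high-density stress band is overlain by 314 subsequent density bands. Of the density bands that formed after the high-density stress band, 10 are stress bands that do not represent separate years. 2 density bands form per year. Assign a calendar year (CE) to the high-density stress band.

There are 314 density bands younger than the high-density stress band.
314 − 10 false = 304 true density bands after the high-density stress band.
With 2 density bands per year, 304 / 2 = 152 years.
1952 − 152 = 1800 CE.

1800 CE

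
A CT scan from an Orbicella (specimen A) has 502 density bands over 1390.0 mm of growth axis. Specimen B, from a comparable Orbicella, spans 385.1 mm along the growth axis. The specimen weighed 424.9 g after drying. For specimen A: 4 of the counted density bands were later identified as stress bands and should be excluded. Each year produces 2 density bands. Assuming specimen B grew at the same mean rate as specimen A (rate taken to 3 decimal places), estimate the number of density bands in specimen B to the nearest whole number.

Specimen A: true density band count = 502 − 4 = 498.
Specimen A: 498 density bands at 2 per year is 498 / 2 = 249 years.
A: Extension rate ≈ 1390.0 / 249 = 5.582 mm/year.
B spans 385.1 / 5.582 = 68.99 years; at 2 density bands per year that is 68.99 × 2 ≈ 138 density bands.

138 density bands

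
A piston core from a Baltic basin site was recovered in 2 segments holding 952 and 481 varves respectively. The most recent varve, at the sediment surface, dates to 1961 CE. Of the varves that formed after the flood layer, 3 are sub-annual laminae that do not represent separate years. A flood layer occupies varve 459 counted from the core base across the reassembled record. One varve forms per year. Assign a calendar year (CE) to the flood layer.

Total varves = 952 + 481 = 1433.
The flood layer sits at varve 459 from the core base, so 1433 − 459 = 974 varves formed after it.
Removing the 3 false varves leaves 974 − 3 = 971 true varves beyond the flood layer.
The varve at the sediment surface is 1961 CE, so the flood layer dates to 1961 − 971 = 990 CE.

990 CE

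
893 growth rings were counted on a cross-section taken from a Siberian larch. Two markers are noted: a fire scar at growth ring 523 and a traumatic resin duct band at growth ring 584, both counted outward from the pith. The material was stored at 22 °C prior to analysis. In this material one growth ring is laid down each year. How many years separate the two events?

The two markers are separated by 584 − 523 = 61 growth rings.
At one growth ring per year, 61 years elapsed between them.

61 years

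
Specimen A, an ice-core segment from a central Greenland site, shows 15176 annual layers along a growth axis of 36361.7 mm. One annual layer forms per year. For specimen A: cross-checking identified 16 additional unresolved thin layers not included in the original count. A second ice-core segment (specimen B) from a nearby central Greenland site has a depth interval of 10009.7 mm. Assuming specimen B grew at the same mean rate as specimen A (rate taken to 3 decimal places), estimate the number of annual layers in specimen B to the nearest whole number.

4183 annual layers

Specimen A: adjusted count: 15176 + 16 = 15192 annual layers.
A: 36361.7 mm over 15192 years gives 36361.7 / 15192 ≈ 2.393 mm/yr.
Specimen B: 10009.7 mm / 2.393 mm per year = 4182.91 years ≈ 4183 annual layers.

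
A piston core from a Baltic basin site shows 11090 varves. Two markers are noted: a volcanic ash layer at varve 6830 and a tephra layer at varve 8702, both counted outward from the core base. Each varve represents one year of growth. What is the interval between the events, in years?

The two markers are separated by 8702 − 6830 = 1872 varves.
At one varve per year, 1872 years elapsed between them.

1872 years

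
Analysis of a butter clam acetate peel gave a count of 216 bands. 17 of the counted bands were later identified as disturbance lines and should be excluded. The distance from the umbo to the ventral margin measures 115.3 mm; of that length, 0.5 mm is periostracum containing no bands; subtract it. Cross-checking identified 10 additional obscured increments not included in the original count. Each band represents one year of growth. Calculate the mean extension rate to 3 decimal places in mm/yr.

0.549 mm/yr

After corrections the count is 216 − 17 + 10 = 209 bands.
The growth record spans 115.3 − 0.5 = 114.8 mm.
114.8 mm over 209 years gives 114.8 / 209 ≈ 0.549 mm/yr.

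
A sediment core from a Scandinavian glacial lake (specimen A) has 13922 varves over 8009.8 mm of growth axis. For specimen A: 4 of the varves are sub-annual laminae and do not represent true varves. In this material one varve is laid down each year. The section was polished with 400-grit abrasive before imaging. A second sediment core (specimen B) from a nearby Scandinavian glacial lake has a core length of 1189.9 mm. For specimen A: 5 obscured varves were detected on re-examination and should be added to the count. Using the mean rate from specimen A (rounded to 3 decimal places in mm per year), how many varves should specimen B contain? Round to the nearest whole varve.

2069 varves

Specimen A: adjusted count: 13922 − 4 + 5 = 13923 varves.
A: Mean rate = 8009.8 mm / 13923 years ≈ 0.575 mm per year.
For B, 1189.9 / 0.575 = 2069.39 years ≈ 2069 varves.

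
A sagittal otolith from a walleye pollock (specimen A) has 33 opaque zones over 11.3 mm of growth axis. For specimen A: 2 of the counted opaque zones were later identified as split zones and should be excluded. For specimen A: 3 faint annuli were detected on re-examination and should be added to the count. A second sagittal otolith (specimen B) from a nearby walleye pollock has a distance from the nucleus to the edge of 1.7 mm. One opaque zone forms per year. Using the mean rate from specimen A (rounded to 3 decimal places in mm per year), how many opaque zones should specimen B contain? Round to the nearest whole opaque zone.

5 opaque zones

Specimen A: correcting the raw count gives 33 − 2 + 3 = 34 true opaque zones.
A: 11.3 mm over 34 years gives 11.3 / 34 ≈ 0.332 mm/year.
B spans 1.7 / 0.332 = 5.12 years ≈ 5 opaque zones.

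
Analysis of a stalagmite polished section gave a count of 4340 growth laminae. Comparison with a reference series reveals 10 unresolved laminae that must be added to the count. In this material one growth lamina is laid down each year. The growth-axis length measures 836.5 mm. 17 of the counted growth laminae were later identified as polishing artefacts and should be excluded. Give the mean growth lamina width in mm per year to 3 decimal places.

Correcting the raw count gives 4340 − 17 + 10 = 4333 true growth laminae.
Mean rate = 836.5 mm / 4333 years ≈ 0.193 mm per year.

0.193 mm per year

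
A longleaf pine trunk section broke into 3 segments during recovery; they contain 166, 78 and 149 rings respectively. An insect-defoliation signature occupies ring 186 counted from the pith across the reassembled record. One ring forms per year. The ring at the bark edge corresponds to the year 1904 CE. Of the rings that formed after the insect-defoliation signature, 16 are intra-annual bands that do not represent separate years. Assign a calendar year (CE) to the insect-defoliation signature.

Total rings = 166 + 78 + 149 = 393.
The insect-defoliation signature sits at ring 186 from the pith, so 393 − 186 = 207 rings formed after it.
207 − 16 false = 191 true rings after the insect-defoliation signature.
1904 − 191 = 1713 CE.

1713 CE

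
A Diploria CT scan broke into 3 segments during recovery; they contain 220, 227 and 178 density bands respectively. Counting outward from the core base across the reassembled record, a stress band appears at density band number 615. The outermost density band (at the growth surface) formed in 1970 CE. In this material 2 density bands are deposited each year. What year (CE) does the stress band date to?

1965 CE

Total density bands = 220 + 227 + 178 = 625.
The stress band sits at density band 615 from the core base, so 625 − 615 = 10 density bands formed after it.
Dividing by 2 density bands per year: 10 / 2 = 5 years.
The density band at the growth surface is 1970 CE, so the stress band dates to 1970 − 5 = 1965 CE.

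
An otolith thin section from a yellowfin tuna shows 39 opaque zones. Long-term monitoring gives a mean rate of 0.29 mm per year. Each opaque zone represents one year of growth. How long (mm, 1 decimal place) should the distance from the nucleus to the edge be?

11.3 mm

The record spans 39 years at 0.29 mm per year.
Length ≈ 0.29 × 39 = 11.3 mm.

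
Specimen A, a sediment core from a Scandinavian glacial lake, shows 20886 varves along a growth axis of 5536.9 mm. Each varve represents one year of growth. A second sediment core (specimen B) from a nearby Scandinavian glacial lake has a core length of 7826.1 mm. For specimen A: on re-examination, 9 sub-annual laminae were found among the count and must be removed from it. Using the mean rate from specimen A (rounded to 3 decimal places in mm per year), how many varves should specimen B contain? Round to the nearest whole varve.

29532 varves

Specimen A: correcting the raw count gives 20886 − 9 = 20877 true varves.
A: Mean rate = 5536.9 mm / 20877 years ≈ 0.265 mm per year.
Specimen B: 7826.1 mm / 0.265 mm per year = 29532.45 years ≈ 29532 varves.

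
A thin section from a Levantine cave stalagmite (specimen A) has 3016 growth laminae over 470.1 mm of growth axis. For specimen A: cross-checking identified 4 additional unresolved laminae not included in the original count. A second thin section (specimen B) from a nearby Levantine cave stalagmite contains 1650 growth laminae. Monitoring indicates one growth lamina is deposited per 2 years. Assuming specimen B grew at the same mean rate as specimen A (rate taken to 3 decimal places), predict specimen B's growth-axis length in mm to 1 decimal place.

Specimen A: after corrections the count is 3016 + 4 = 3020 growth laminae.
Specimen A: 3020 growth laminae at 2 years each span 3020 × 2 = 6040 years.
A: Mean rate = 470.1 mm / 6040 years ≈ 0.078 mm/yr.
Specimen B: multiplying by 2 years per growth lamina: 1650 × 2 = 3300 years. B's length ≈ 0.078 × 3300 = 257.4 mm.

257.4 mm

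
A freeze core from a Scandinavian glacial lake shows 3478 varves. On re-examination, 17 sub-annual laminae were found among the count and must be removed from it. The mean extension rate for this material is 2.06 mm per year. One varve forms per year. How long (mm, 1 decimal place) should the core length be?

7129.7 mm

After corrections the count is 3478 − 17 = 3461 varves.
Length ≈ 2.06 × 3461 = 7129.7 mm.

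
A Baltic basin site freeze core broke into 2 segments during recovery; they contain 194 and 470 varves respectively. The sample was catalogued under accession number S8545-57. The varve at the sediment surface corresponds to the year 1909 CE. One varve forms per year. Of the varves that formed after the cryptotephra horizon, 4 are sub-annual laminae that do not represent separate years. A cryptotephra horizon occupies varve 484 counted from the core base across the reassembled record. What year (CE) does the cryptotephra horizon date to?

Total varves = 194 + 470 = 664.
Between varve 484 and the sediment surface there are 664 − 484 = 180 varves.
180 − 4 false = 176 true varves after the cryptotephra horizon.
The varve at the sediment surface is 1909 CE, so the cryptotephra horizon dates to 1909 − 176 = 1733 CE.

1733 CE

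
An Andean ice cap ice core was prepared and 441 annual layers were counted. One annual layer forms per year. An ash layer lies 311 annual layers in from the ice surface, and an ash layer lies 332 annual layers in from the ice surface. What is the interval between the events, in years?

332 − 311 = 21 annual layers lie between the two events.
At one annual layer per year, 21 years elapsed between them.

21 yr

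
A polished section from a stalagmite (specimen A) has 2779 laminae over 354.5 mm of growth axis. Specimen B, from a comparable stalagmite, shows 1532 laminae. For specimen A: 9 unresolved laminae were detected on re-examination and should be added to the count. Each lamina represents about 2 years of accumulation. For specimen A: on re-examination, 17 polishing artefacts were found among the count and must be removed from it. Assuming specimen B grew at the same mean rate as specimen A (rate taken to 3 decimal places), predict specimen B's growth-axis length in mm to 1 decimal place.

196.1 mm

Specimen A: adjusted count: 2779 − 17 + 9 = 2771 laminae.
Specimen A: at 2 years per lamina, 2771 × 2 = 5542 years.
A: 354.5 mm over 5542 years gives 354.5 / 5542 ≈ 0.064 mm/yr.
Specimen B: at 2 years per lamina, 1532 × 2 = 3064 years. B's length ≈ 0.064 × 3064 = 196.1 mm.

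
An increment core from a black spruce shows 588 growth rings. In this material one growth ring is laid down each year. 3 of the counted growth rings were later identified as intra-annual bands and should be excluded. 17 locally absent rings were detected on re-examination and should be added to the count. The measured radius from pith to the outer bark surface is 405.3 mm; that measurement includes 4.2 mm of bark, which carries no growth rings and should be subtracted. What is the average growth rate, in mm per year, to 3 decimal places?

Adjusted count: 588 − 3 + 17 = 602 growth rings.
Net length = 405.3 − 4.2 = 401.1 mm.
401.1 mm over 602 years gives 401.1 / 602 ≈ 0.666 mm per year.

0.666 mm per year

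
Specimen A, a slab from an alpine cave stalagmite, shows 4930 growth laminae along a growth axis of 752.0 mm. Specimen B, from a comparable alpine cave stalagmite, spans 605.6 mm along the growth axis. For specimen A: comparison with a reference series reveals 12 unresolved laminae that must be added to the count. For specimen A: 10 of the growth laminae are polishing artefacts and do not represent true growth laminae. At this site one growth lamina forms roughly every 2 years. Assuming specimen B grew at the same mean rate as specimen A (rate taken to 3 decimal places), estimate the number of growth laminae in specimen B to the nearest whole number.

Specimen A: adjusted count: 4930 − 10 + 12 = 4932 growth laminae.
Specimen A: multiplying by 2 years per growth lamina: 4932 × 2 = 9864 years.
A: Mean rate = 752.0 mm / 9864 years ≈ 0.076 mm/yr.
B spans 605.6 / 0.076 = 7968.42 years; at 2 years per growth lamina that is 7968.42 / 2 ≈ 3984 growth laminae.

3984 growth laminae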